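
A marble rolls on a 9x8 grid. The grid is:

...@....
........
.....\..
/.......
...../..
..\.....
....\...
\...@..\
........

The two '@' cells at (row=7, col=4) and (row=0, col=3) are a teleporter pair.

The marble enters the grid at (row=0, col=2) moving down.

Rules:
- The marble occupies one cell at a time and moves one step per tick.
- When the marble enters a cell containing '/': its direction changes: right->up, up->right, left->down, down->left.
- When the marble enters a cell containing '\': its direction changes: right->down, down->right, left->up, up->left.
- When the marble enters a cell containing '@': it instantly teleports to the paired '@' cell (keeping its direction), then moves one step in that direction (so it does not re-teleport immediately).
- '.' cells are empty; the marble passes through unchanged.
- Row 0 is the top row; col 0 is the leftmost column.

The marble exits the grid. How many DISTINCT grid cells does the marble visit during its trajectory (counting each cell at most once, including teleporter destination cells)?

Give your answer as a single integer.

Step 1: enter (0,2), '.' pass, move down to (1,2)
Step 2: enter (1,2), '.' pass, move down to (2,2)
Step 3: enter (2,2), '.' pass, move down to (3,2)
Step 4: enter (3,2), '.' pass, move down to (4,2)
Step 5: enter (4,2), '.' pass, move down to (5,2)
Step 6: enter (5,2), '\' deflects down->right, move right to (5,3)
Step 7: enter (5,3), '.' pass, move right to (5,4)
Step 8: enter (5,4), '.' pass, move right to (5,5)
Step 9: enter (5,5), '.' pass, move right to (5,6)
Step 10: enter (5,6), '.' pass, move right to (5,7)
Step 11: enter (5,7), '.' pass, move right to (5,8)
Step 12: at (5,8) — EXIT via right edge, pos 5
Distinct cells visited: 11 (path length 11)

Answer: 11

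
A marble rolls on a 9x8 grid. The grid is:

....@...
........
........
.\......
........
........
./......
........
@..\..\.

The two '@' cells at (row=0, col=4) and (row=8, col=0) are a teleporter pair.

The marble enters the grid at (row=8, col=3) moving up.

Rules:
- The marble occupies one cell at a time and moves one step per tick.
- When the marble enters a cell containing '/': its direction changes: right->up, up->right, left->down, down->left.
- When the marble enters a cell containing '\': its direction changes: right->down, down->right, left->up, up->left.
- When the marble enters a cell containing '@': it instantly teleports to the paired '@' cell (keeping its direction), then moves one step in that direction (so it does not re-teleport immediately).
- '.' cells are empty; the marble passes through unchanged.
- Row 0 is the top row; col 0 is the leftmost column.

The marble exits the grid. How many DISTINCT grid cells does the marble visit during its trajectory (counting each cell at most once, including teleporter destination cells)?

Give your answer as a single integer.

Answer: 9

Derivation:
Step 1: enter (8,3), '\' deflects up->left, move left to (8,2)
Step 2: enter (8,2), '.' pass, move left to (8,1)
Step 3: enter (8,1), '.' pass, move left to (8,0)
Step 4: enter (8,0), '@' teleport (8,0)->(0,4), also enter (0,4), move left to (0,3)
Step 5: enter (0,3), '.' pass, move left to (0,2)
Step 6: enter (0,2), '.' pass, move left to (0,1)
Step 7: enter (0,1), '.' pass, move left to (0,0)
Step 8: enter (0,0), '.' pass, move left to (0,-1)
Step 9: at (0,-1) — EXIT via left edge, pos 0
Distinct cells visited: 9 (path length 9)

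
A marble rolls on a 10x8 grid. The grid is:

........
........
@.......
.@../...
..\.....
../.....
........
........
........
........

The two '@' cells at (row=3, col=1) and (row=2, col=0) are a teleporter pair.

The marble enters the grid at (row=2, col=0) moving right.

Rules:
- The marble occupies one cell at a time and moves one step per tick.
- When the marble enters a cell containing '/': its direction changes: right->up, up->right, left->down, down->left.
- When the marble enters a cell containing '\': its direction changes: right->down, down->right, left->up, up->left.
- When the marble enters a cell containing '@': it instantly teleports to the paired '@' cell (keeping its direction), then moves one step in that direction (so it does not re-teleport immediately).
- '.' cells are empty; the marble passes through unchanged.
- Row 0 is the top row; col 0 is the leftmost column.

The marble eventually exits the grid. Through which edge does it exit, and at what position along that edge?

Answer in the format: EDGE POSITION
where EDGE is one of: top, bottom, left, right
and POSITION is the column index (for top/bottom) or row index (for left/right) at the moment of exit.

Answer: top 4

Derivation:
Step 1: enter (2,0), '@' teleport (2,0)->(3,1), also enter (3,1), move right to (3,2)
Step 2: enter (3,2), '.' pass, move right to (3,3)
Step 3: enter (3,3), '.' pass, move right to (3,4)
Step 4: enter (3,4), '/' deflects right->up, move up to (2,4)
Step 5: enter (2,4), '.' pass, move up to (1,4)
Step 6: enter (1,4), '.' pass, move up to (0,4)
Step 7: enter (0,4), '.' pass, move up to (-1,4)
Step 8: at (-1,4) — EXIT via top edge, pos 4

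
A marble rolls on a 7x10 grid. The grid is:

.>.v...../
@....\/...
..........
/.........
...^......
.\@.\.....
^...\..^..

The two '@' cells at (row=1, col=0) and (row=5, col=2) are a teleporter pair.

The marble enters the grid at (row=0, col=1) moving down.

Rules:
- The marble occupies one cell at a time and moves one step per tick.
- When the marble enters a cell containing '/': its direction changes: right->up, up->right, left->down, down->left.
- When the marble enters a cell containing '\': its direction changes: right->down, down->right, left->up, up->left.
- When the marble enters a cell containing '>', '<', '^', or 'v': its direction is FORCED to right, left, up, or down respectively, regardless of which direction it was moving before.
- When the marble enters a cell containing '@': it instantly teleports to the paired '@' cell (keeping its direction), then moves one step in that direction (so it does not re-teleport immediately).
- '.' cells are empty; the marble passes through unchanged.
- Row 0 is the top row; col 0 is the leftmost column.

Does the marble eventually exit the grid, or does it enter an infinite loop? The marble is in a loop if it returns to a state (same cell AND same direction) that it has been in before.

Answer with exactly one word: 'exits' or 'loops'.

Step 1: enter (0,1), '>' forces down->right, move right to (0,2)
Step 2: enter (0,2), '.' pass, move right to (0,3)
Step 3: enter (0,3), 'v' forces right->down, move down to (1,3)
Step 4: enter (1,3), '.' pass, move down to (2,3)
Step 5: enter (2,3), '.' pass, move down to (3,3)
Step 6: enter (3,3), '.' pass, move down to (4,3)
Step 7: enter (4,3), '^' forces down->up, move up to (3,3)
Step 8: enter (3,3), '.' pass, move up to (2,3)
Step 9: enter (2,3), '.' pass, move up to (1,3)
Step 10: enter (1,3), '.' pass, move up to (0,3)
Step 11: enter (0,3), 'v' forces up->down, move down to (1,3)
Step 12: at (1,3) dir=down — LOOP DETECTED (seen before)

Answer: loops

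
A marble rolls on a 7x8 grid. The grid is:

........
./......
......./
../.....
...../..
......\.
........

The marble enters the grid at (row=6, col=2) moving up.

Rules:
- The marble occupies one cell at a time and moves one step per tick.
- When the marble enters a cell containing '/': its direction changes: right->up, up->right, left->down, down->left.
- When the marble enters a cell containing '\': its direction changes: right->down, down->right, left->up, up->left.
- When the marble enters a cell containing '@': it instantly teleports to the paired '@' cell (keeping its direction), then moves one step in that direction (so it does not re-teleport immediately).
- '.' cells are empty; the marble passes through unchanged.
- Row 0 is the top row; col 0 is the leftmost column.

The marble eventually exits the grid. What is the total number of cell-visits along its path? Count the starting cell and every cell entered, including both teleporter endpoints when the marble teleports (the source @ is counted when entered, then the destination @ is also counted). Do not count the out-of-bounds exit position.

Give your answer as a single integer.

Answer: 9

Derivation:
Step 1: enter (6,2), '.' pass, move up to (5,2)
Step 2: enter (5,2), '.' pass, move up to (4,2)
Step 3: enter (4,2), '.' pass, move up to (3,2)
Step 4: enter (3,2), '/' deflects up->right, move right to (3,3)
Step 5: enter (3,3), '.' pass, move right to (3,4)
Step 6: enter (3,4), '.' pass, move right to (3,5)
Step 7: enter (3,5), '.' pass, move right to (3,6)
Step 8: enter (3,6), '.' pass, move right to (3,7)
Step 9: enter (3,7), '.' pass, move right to (3,8)
Step 10: at (3,8) — EXIT via right edge, pos 3
Path length (cell visits): 9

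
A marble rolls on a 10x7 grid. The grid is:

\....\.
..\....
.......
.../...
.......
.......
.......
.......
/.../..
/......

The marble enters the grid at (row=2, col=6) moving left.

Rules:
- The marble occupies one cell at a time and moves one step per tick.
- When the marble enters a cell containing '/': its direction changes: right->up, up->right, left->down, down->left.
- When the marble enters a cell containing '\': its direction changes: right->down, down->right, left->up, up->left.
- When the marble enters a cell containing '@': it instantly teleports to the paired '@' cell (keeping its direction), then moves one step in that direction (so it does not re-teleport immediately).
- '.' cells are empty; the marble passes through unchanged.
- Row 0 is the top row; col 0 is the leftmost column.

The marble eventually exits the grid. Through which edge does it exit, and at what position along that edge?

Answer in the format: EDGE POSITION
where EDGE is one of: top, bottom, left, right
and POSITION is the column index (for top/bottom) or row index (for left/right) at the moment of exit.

Step 1: enter (2,6), '.' pass, move left to (2,5)
Step 2: enter (2,5), '.' pass, move left to (2,4)
Step 3: enter (2,4), '.' pass, move left to (2,3)
Step 4: enter (2,3), '.' pass, move left to (2,2)
Step 5: enter (2,2), '.' pass, move left to (2,1)
Step 6: enter (2,1), '.' pass, move left to (2,0)
Step 7: enter (2,0), '.' pass, move left to (2,-1)
Step 8: at (2,-1) — EXIT via left edge, pos 2

Answer: left 2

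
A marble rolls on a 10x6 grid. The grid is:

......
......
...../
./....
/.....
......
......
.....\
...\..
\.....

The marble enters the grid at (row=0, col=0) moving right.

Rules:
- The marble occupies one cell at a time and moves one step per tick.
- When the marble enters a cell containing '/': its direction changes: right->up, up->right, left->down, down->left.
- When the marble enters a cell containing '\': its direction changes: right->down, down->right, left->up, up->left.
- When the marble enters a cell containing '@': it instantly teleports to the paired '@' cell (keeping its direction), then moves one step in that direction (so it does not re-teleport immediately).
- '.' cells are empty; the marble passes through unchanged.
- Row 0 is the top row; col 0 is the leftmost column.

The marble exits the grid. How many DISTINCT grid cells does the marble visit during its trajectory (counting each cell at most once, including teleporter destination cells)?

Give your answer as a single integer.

Step 1: enter (0,0), '.' pass, move right to (0,1)
Step 2: enter (0,1), '.' pass, move right to (0,2)
Step 3: enter (0,2), '.' pass, move right to (0,3)
Step 4: enter (0,3), '.' pass, move right to (0,4)
Step 5: enter (0,4), '.' pass, move right to (0,5)
Step 6: enter (0,5), '.' pass, move right to (0,6)
Step 7: at (0,6) — EXIT via right edge, pos 0
Distinct cells visited: 6 (path length 6)

Answer: 6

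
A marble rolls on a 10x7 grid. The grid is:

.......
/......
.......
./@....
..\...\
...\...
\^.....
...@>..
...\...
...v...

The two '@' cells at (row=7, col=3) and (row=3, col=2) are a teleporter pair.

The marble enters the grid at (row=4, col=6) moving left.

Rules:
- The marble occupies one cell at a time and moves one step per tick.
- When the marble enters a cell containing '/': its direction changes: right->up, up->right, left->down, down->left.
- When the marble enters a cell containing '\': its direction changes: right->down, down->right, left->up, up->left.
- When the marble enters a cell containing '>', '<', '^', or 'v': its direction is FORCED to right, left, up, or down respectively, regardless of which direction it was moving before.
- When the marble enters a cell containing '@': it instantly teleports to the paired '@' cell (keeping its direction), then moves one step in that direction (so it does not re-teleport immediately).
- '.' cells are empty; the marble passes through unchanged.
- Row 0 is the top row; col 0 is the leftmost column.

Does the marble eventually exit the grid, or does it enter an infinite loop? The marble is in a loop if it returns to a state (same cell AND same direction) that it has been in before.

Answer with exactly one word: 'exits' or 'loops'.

Answer: exits

Derivation:
Step 1: enter (4,6), '\' deflects left->up, move up to (3,6)
Step 2: enter (3,6), '.' pass, move up to (2,6)
Step 3: enter (2,6), '.' pass, move up to (1,6)
Step 4: enter (1,6), '.' pass, move up to (0,6)
Step 5: enter (0,6), '.' pass, move up to (-1,6)
Step 6: at (-1,6) — EXIT via top edge, pos 6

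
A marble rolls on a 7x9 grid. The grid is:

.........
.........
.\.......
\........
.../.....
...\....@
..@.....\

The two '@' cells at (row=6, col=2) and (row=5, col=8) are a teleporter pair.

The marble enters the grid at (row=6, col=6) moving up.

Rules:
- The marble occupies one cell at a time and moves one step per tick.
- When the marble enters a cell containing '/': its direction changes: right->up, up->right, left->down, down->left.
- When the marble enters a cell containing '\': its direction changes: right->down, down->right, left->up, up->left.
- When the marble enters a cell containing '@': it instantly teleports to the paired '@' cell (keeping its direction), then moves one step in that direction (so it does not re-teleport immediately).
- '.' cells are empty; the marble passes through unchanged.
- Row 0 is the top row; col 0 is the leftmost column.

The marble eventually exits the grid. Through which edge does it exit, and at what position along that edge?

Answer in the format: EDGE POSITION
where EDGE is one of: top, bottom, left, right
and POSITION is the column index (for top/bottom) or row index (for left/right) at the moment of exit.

Answer: top 6

Derivation:
Step 1: enter (6,6), '.' pass, move up to (5,6)
Step 2: enter (5,6), '.' pass, move up to (4,6)
Step 3: enter (4,6), '.' pass, move up to (3,6)
Step 4: enter (3,6), '.' pass, move up to (2,6)
Step 5: enter (2,6), '.' pass, move up to (1,6)
Step 6: enter (1,6), '.' pass, move up to (0,6)
Step 7: enter (0,6), '.' pass, move up to (-1,6)
Step 8: at (-1,6) — EXIT via top edge, pos 6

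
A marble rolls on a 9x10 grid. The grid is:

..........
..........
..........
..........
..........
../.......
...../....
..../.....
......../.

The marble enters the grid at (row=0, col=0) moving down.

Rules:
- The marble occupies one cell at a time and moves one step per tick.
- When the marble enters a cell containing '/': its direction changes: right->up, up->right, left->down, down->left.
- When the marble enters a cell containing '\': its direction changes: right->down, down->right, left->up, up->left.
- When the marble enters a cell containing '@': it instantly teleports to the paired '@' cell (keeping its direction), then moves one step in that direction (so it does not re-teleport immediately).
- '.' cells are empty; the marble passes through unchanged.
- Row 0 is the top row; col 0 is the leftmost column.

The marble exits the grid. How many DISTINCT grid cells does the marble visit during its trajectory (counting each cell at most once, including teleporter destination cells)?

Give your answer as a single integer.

Answer: 9

Derivation:
Step 1: enter (0,0), '.' pass, move down to (1,0)
Step 2: enter (1,0), '.' pass, move down to (2,0)
Step 3: enter (2,0), '.' pass, move down to (3,0)
Step 4: enter (3,0), '.' pass, move down to (4,0)
Step 5: enter (4,0), '.' pass, move down to (5,0)
Step 6: enter (5,0), '.' pass, move down to (6,0)
Step 7: enter (6,0), '.' pass, move down to (7,0)
Step 8: enter (7,0), '.' pass, move down to (8,0)
Step 9: enter (8,0), '.' pass, move down to (9,0)
Step 10: at (9,0) — EXIT via bottom edge, pos 0
Distinct cells visited: 9 (path length 9)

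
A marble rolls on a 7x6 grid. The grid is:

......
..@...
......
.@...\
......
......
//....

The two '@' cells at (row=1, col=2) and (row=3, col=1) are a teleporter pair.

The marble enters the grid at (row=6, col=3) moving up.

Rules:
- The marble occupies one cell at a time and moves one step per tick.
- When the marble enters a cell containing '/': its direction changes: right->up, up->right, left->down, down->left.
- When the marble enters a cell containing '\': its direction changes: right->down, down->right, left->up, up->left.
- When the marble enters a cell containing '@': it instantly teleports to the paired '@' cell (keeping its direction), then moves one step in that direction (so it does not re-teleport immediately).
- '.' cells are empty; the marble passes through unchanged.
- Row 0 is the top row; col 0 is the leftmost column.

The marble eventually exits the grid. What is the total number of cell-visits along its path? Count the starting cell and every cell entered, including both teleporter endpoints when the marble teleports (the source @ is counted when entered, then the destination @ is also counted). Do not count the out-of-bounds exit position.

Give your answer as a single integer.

Answer: 7

Derivation:
Step 1: enter (6,3), '.' pass, move up to (5,3)
Step 2: enter (5,3), '.' pass, move up to (4,3)
Step 3: enter (4,3), '.' pass, move up to (3,3)
Step 4: enter (3,3), '.' pass, move up to (2,3)
Step 5: enter (2,3), '.' pass, move up to (1,3)
Step 6: enter (1,3), '.' pass, move up to (0,3)
Step 7: enter (0,3), '.' pass, move up to (-1,3)
Step 8: at (-1,3) — EXIT via top edge, pos 3
Path length (cell visits): 7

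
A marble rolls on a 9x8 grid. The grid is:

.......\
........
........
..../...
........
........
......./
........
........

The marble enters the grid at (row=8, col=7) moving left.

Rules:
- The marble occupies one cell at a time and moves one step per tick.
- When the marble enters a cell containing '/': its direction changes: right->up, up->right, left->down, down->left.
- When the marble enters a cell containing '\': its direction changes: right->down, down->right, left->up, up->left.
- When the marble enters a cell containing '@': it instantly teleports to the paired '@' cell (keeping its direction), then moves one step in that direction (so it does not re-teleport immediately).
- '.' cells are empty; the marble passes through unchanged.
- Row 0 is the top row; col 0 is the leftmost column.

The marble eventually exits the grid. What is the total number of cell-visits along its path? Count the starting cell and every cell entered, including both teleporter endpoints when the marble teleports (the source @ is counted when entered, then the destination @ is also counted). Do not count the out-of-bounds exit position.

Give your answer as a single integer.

Step 1: enter (8,7), '.' pass, move left to (8,6)
Step 2: enter (8,6), '.' pass, move left to (8,5)
Step 3: enter (8,5), '.' pass, move left to (8,4)
Step 4: enter (8,4), '.' pass, move left to (8,3)
Step 5: enter (8,3), '.' pass, move left to (8,2)
Step 6: enter (8,2), '.' pass, move left to (8,1)
Step 7: enter (8,1), '.' pass, move left to (8,0)
Step 8: enter (8,0), '.' pass, move left to (8,-1)
Step 9: at (8,-1) — EXIT via left edge, pos 8
Path length (cell visits): 8

Answer: 8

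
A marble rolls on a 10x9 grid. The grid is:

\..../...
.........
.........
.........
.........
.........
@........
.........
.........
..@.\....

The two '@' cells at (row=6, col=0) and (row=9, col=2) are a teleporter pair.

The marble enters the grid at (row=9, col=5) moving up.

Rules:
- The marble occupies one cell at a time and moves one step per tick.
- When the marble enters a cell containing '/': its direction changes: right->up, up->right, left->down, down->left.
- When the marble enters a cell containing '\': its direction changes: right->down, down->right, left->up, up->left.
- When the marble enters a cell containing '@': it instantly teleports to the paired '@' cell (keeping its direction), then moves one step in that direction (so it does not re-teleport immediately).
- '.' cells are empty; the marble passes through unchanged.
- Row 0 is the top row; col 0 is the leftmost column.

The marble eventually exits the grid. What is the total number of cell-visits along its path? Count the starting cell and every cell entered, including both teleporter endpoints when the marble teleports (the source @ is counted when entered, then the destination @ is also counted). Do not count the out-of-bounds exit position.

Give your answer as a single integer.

Step 1: enter (9,5), '.' pass, move up to (8,5)
Step 2: enter (8,5), '.' pass, move up to (7,5)
Step 3: enter (7,5), '.' pass, move up to (6,5)
Step 4: enter (6,5), '.' pass, move up to (5,5)
Step 5: enter (5,5), '.' pass, move up to (4,5)
Step 6: enter (4,5), '.' pass, move up to (3,5)
Step 7: enter (3,5), '.' pass, move up to (2,5)
Step 8: enter (2,5), '.' pass, move up to (1,5)
Step 9: enter (1,5), '.' pass, move up to (0,5)
Step 10: enter (0,5), '/' deflects up->right, move right to (0,6)
Step 11: enter (0,6), '.' pass, move right to (0,7)
Step 12: enter (0,7), '.' pass, move right to (0,8)
Step 13: enter (0,8), '.' pass, move right to (0,9)
Step 14: at (0,9) — EXIT via right edge, pos 0
Path length (cell visits): 13

Answer: 13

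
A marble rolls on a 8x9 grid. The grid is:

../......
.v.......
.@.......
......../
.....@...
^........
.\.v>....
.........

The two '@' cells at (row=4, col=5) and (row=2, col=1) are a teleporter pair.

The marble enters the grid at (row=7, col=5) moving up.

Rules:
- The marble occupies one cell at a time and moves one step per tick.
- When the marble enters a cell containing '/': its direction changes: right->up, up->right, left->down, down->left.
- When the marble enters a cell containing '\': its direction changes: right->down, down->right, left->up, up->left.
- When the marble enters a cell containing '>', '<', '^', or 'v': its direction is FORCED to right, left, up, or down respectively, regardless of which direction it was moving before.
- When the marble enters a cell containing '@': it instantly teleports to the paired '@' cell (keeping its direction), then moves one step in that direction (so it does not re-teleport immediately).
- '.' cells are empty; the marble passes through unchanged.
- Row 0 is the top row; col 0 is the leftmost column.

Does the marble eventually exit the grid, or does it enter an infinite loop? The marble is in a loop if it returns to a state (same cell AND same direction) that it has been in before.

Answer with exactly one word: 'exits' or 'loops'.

Answer: exits

Derivation:
Step 1: enter (7,5), '.' pass, move up to (6,5)
Step 2: enter (6,5), '.' pass, move up to (5,5)
Step 3: enter (5,5), '.' pass, move up to (4,5)
Step 4: enter (4,5), '@' teleport (4,5)->(2,1), also enter (2,1), move up to (1,1)
Step 5: enter (1,1), 'v' forces up->down, move down to (2,1)
Step 6: enter (2,1), '@' teleport (2,1)->(4,5), also enter (4,5), move down to (5,5)
Step 7: enter (5,5), '.' pass, move down to (6,5)
Step 8: enter (6,5), '.' pass, move down to (7,5)
Step 9: enter (7,5), '.' pass, move down to (8,5)
Step 10: at (8,5) — EXIT via bottom edge, pos 5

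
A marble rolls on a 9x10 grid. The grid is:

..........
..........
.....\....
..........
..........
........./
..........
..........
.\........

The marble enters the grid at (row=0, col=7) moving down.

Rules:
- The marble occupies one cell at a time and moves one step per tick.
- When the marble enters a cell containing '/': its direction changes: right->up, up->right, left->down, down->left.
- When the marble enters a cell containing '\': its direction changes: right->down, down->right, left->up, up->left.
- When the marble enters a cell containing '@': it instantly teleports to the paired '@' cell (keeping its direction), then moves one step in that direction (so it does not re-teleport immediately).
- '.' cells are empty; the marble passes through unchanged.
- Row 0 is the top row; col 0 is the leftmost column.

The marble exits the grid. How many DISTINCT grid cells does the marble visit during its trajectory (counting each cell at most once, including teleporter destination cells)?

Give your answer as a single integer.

Step 1: enter (0,7), '.' pass, move down to (1,7)
Step 2: enter (1,7), '.' pass, move down to (2,7)
Step 3: enter (2,7), '.' pass, move down to (3,7)
Step 4: enter (3,7), '.' pass, move down to (4,7)
Step 5: enter (4,7), '.' pass, move down to (5,7)
Step 6: enter (5,7), '.' pass, move down to (6,7)
Step 7: enter (6,7), '.' pass, move down to (7,7)
Step 8: enter (7,7), '.' pass, move down to (8,7)
Step 9: enter (8,7), '.' pass, move down to (9,7)
Step 10: at (9,7) — EXIT via bottom edge, pos 7
Distinct cells visited: 9 (path length 9)

Answer: 9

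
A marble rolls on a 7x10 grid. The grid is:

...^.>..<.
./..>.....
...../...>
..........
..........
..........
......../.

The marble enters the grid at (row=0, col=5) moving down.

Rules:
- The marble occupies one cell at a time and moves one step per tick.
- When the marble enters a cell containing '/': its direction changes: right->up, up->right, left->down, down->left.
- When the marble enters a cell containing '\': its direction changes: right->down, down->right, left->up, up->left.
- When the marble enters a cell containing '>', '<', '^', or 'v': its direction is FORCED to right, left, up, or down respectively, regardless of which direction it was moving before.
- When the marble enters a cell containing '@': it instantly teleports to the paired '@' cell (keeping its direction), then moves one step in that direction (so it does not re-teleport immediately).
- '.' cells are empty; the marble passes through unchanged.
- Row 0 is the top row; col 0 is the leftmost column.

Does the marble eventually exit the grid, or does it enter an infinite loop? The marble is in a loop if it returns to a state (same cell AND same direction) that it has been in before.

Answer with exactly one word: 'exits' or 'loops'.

Answer: loops

Derivation:
Step 1: enter (0,5), '>' forces down->right, move right to (0,6)
Step 2: enter (0,6), '.' pass, move right to (0,7)
Step 3: enter (0,7), '.' pass, move right to (0,8)
Step 4: enter (0,8), '<' forces right->left, move left to (0,7)
Step 5: enter (0,7), '.' pass, move left to (0,6)
Step 6: enter (0,6), '.' pass, move left to (0,5)
Step 7: enter (0,5), '>' forces left->right, move right to (0,6)
Step 8: at (0,6) dir=right — LOOP DETECTED (seen before)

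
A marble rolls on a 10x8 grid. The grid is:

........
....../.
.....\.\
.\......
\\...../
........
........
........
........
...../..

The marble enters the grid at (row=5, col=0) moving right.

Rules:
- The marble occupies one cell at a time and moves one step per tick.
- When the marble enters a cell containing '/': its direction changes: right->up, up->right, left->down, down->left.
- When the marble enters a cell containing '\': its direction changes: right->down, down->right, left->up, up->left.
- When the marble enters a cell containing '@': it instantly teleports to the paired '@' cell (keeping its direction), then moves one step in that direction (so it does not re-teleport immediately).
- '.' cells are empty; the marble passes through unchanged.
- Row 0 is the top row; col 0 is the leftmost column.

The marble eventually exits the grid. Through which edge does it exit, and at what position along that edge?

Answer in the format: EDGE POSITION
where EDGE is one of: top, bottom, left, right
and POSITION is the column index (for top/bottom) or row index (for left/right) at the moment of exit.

Answer: right 5

Derivation:
Step 1: enter (5,0), '.' pass, move right to (5,1)
Step 2: enter (5,1), '.' pass, move right to (5,2)
Step 3: enter (5,2), '.' pass, move right to (5,3)
Step 4: enter (5,3), '.' pass, move right to (5,4)
Step 5: enter (5,4), '.' pass, move right to (5,5)
Step 6: enter (5,5), '.' pass, move right to (5,6)
Step 7: enter (5,6), '.' pass, move right to (5,7)
Step 8: enter (5,7), '.' pass, move right to (5,8)
Step 9: at (5,8) — EXIT via right edge, pos 5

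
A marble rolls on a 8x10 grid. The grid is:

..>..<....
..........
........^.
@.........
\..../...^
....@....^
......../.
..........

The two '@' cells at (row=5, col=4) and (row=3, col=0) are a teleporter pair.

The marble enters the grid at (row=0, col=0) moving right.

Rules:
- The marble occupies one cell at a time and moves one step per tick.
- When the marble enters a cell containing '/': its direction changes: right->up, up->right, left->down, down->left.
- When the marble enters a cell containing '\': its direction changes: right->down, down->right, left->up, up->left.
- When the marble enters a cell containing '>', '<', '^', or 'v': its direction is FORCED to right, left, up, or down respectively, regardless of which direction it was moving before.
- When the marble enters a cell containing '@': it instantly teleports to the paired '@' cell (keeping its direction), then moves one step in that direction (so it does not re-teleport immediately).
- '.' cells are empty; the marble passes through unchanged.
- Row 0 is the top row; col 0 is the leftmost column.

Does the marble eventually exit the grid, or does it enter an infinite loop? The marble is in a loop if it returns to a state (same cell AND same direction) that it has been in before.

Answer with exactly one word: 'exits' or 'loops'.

Step 1: enter (0,0), '.' pass, move right to (0,1)
Step 2: enter (0,1), '.' pass, move right to (0,2)
Step 3: enter (0,2), '>' forces right->right, move right to (0,3)
Step 4: enter (0,3), '.' pass, move right to (0,4)
Step 5: enter (0,4), '.' pass, move right to (0,5)
Step 6: enter (0,5), '<' forces right->left, move left to (0,4)
Step 7: enter (0,4), '.' pass, move left to (0,3)
Step 8: enter (0,3), '.' pass, move left to (0,2)
Step 9: enter (0,2), '>' forces left->right, move right to (0,3)
Step 10: at (0,3) dir=right — LOOP DETECTED (seen before)

Answer: loops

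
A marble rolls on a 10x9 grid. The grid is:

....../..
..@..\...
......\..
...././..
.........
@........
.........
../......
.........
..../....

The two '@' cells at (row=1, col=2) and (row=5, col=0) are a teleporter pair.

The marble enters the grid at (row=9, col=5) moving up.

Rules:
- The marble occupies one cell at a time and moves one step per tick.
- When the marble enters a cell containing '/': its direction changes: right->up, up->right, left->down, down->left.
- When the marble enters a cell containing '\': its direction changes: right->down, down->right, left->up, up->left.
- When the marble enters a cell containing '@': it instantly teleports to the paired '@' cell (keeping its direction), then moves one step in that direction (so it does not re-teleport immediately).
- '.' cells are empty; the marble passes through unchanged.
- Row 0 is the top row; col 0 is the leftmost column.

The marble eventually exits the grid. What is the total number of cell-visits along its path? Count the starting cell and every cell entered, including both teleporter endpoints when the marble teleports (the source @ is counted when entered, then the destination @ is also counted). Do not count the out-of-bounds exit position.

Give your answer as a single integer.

Answer: 13

Derivation:
Step 1: enter (9,5), '.' pass, move up to (8,5)
Step 2: enter (8,5), '.' pass, move up to (7,5)
Step 3: enter (7,5), '.' pass, move up to (6,5)
Step 4: enter (6,5), '.' pass, move up to (5,5)
Step 5: enter (5,5), '.' pass, move up to (4,5)
Step 6: enter (4,5), '.' pass, move up to (3,5)
Step 7: enter (3,5), '.' pass, move up to (2,5)
Step 8: enter (2,5), '.' pass, move up to (1,5)
Step 9: enter (1,5), '\' deflects up->left, move left to (1,4)
Step 10: enter (1,4), '.' pass, move left to (1,3)
Step 11: enter (1,3), '.' pass, move left to (1,2)
Step 12: enter (1,2), '@' teleport (1,2)->(5,0), also enter (5,0), move left to (5,-1)
Step 13: at (5,-1) — EXIT via left edge, pos 5
Path length (cell visits): 13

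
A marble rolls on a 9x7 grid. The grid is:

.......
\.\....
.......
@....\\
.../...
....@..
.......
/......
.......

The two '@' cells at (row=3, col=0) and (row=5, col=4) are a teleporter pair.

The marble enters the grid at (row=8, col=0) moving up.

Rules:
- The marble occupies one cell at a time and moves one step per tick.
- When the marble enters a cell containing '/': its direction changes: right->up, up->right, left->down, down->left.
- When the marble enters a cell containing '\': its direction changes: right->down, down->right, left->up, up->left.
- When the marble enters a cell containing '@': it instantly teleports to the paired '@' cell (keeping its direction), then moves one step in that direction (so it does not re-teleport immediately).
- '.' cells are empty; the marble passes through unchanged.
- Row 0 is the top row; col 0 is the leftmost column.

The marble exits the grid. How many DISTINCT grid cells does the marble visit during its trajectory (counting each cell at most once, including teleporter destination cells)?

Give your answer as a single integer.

Step 1: enter (8,0), '.' pass, move up to (7,0)
Step 2: enter (7,0), '/' deflects up->right, move right to (7,1)
Step 3: enter (7,1), '.' pass, move right to (7,2)
Step 4: enter (7,2), '.' pass, move right to (7,3)
Step 5: enter (7,3), '.' pass, move right to (7,4)
Step 6: enter (7,4), '.' pass, move right to (7,5)
Step 7: enter (7,5), '.' pass, move right to (7,6)
Step 8: enter (7,6), '.' pass, move right to (7,7)
Step 9: at (7,7) — EXIT via right edge, pos 7
Distinct cells visited: 8 (path length 8)

Answer: 8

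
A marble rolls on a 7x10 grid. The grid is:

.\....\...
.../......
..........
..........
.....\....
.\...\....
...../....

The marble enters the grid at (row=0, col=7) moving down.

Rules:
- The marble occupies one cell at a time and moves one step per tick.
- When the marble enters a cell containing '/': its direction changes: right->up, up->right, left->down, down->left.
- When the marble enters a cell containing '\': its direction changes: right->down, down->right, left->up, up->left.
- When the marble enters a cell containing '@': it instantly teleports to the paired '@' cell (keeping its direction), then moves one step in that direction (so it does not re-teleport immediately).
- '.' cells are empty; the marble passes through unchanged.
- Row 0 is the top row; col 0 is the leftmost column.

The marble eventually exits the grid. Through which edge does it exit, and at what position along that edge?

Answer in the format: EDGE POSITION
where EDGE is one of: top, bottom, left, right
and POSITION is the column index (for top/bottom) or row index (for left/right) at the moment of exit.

Step 1: enter (0,7), '.' pass, move down to (1,7)
Step 2: enter (1,7), '.' pass, move down to (2,7)
Step 3: enter (2,7), '.' pass, move down to (3,7)
Step 4: enter (3,7), '.' pass, move down to (4,7)
Step 5: enter (4,7), '.' pass, move down to (5,7)
Step 6: enter (5,7), '.' pass, move down to (6,7)
Step 7: enter (6,7), '.' pass, move down to (7,7)
Step 8: at (7,7) — EXIT via bottom edge, pos 7

Answer: bottom 7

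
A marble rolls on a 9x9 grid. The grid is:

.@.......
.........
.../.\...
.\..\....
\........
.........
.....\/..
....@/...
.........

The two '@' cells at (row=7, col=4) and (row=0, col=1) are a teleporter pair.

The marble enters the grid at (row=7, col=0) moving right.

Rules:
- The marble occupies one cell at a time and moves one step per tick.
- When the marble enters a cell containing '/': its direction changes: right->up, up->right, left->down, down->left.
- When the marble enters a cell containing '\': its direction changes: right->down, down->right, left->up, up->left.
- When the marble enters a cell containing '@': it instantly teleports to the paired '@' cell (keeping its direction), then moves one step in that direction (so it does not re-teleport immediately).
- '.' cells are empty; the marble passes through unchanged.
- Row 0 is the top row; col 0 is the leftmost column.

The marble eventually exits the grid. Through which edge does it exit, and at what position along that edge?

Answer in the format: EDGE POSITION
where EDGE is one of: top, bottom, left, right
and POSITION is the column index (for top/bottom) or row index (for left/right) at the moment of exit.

Answer: right 0

Derivation:
Step 1: enter (7,0), '.' pass, move right to (7,1)
Step 2: enter (7,1), '.' pass, move right to (7,2)
Step 3: enter (7,2), '.' pass, move right to (7,3)
Step 4: enter (7,3), '.' pass, move right to (7,4)
Step 5: enter (7,4), '@' teleport (7,4)->(0,1), also enter (0,1), move right to (0,2)
Step 6: enter (0,2), '.' pass, move right to (0,3)
Step 7: enter (0,3), '.' pass, move right to (0,4)
Step 8: enter (0,4), '.' pass, move right to (0,5)
Step 9: enter (0,5), '.' pass, move right to (0,6)
Step 10: enter (0,6), '.' pass, move right to (0,7)
Step 11: enter (0,7), '.' pass, move right to (0,8)
Step 12: enter (0,8), '.' pass, move right to (0,9)
Step 13: at (0,9) — EXIT via right edge, pos 0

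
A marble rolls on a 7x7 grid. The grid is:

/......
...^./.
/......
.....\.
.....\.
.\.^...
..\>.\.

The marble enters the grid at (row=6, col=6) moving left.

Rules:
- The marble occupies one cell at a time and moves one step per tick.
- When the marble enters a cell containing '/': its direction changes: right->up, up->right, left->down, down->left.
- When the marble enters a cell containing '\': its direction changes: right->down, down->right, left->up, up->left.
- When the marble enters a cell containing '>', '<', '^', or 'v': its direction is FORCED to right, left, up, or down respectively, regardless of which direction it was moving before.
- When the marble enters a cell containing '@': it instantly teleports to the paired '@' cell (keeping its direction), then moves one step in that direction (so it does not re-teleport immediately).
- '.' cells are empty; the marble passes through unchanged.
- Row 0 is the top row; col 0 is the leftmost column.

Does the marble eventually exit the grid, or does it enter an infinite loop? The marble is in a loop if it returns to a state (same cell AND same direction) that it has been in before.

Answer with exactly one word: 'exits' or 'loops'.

Answer: exits

Derivation:
Step 1: enter (6,6), '.' pass, move left to (6,5)
Step 2: enter (6,5), '\' deflects left->up, move up to (5,5)
Step 3: enter (5,5), '.' pass, move up to (4,5)
Step 4: enter (4,5), '\' deflects up->left, move left to (4,4)
Step 5: enter (4,4), '.' pass, move left to (4,3)
Step 6: enter (4,3), '.' pass, move left to (4,2)
Step 7: enter (4,2), '.' pass, move left to (4,1)
Step 8: enter (4,1), '.' pass, move left to (4,0)
Step 9: enter (4,0), '.' pass, move left to (4,-1)
Step 10: at (4,-1) — EXIT via left edge, pos 4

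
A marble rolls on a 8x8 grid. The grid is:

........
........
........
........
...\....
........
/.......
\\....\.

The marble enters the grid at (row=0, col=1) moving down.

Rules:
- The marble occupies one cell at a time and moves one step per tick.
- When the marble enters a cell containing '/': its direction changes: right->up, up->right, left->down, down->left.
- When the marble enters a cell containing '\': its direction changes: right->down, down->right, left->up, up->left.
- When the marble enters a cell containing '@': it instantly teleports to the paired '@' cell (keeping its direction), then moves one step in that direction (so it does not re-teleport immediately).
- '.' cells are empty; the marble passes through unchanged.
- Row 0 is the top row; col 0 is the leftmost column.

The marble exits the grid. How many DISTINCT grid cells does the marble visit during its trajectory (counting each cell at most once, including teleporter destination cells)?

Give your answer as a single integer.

Step 1: enter (0,1), '.' pass, move down to (1,1)
Step 2: enter (1,1), '.' pass, move down to (2,1)
Step 3: enter (2,1), '.' pass, move down to (3,1)
Step 4: enter (3,1), '.' pass, move down to (4,1)
Step 5: enter (4,1), '.' pass, move down to (5,1)
Step 6: enter (5,1), '.' pass, move down to (6,1)
Step 7: enter (6,1), '.' pass, move down to (7,1)
Step 8: enter (7,1), '\' deflects down->right, move right to (7,2)
Step 9: enter (7,2), '.' pass, move right to (7,3)
Step 10: enter (7,3), '.' pass, move right to (7,4)
Step 11: enter (7,4), '.' pass, move right to (7,5)
Step 12: enter (7,5), '.' pass, move right to (7,6)
Step 13: enter (7,6), '\' deflects right->down, move down to (8,6)
Step 14: at (8,6) — EXIT via bottom edge, pos 6
Distinct cells visited: 13 (path length 13)

Answer: 13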